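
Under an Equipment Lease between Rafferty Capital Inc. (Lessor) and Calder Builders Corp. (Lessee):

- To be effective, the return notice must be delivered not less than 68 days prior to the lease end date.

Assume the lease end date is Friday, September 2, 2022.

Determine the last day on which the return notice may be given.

Counting back 68 calendar days from September 2, 2022 gives June 26, 2022.

June 26, 2022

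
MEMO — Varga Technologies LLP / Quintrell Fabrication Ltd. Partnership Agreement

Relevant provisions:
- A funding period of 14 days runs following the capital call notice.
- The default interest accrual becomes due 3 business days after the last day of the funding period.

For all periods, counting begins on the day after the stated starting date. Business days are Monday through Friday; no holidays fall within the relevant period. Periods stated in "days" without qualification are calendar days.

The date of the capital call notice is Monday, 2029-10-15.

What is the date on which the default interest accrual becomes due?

2029-11-01

Adding 14 calendar days to 2029-10-15 gives 2029-10-29, which is the last day of the funding period.
The date on which the default interest accrual becomes due: 3 business days after Monday, 2029-10-29, skipping weekends — Oct 30, Oct 31, Nov 1 — lands on Thursday, 2029-11-01.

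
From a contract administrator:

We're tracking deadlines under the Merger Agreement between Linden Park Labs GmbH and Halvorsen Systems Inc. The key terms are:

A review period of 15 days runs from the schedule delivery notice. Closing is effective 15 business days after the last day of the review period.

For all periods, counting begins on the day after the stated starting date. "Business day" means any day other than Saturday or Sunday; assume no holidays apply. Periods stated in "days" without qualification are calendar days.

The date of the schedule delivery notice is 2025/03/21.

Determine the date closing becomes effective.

2025/04/25

Adding 15 calendar days to 2025/03/21 gives 2025/04/05, which is the last day of the review period.
The date closing becomes effective: 15 business days after Saturday, 2025/04/05, skipping weekends — Apr 7, Apr 8, Apr 9, Apr 10, …, Apr 23, Apr 24, Apr 25 — lands on Friday, 2025/04/25.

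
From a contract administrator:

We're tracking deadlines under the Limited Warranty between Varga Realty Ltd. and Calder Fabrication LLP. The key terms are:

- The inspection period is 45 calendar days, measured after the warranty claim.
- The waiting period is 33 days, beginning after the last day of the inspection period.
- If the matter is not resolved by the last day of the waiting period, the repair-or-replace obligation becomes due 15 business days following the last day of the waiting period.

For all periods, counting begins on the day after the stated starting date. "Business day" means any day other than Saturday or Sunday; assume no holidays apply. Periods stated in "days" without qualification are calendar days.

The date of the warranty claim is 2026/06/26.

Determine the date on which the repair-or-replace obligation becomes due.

2026/10/02

The last day of the inspection period: 45 calendar days after 2026/06/26 is 2026/08/10.
The last day of the waiting period: 2026/08/10 + 33 days = 2026/09/12.
From Saturday, 2026/09/12, 15 business days (Sep 14, Sep 15, Sep 16, Sep 17, …, Sep 30, Oct 1, Oct 2, skipping weekends) brings us to Friday, 2026/10/02, which is the date on which the repair-or-replace obligation becomes due.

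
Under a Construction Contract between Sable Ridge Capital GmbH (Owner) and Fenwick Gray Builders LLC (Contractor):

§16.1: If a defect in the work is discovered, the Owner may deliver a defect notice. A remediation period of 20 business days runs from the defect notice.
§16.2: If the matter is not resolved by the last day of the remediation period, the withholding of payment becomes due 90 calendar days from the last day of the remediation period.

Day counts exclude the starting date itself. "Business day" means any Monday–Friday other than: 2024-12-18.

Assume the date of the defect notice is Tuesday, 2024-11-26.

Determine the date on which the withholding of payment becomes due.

The last day of the remediation period: 20 business days after Tuesday, 2024-11-26, skipping weekends and the listed holiday on Dec 18 — Nov 27, Nov 28, Nov 29, Dec 2, …, Dec 23, Dec 24, Dec 25 — lands on Wednesday, 2024-12-25.
The date on which the withholding of payment becomes due: 90 calendar days after 2024-12-25 is 2025-03-25.

2025-03-25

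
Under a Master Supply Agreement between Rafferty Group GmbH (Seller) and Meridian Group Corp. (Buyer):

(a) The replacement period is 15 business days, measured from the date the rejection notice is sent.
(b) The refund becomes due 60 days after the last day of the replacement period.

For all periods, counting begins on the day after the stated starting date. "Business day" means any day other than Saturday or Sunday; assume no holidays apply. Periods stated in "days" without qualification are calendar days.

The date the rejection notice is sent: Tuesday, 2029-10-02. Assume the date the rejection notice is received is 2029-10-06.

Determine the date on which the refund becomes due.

The last day of the replacement period: 15 business days after Tuesday, 2029-10-02, skipping weekends — Oct 3, Oct 4, Oct 5, Oct 8, …, Oct 19, Oct 22, Oct 23 — lands on Tuesday, 2029-10-23.
The date on which the refund becomes due: 60 calendar days after 2029-10-23 is 2029-12-22.

2029-12-22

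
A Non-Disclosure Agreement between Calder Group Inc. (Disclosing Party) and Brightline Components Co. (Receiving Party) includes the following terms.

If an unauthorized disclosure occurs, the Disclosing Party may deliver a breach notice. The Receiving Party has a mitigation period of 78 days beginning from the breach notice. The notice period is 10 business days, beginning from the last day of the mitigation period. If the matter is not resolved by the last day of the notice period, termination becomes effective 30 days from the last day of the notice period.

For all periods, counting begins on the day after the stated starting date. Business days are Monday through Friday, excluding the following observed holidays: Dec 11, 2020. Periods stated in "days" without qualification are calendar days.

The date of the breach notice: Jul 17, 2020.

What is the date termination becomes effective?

Adding 78 calendar days to Jul 17, 2020 gives Oct 3, 2020, which is the last day of the mitigation period.
The last day of the notice period: counting 10 business days from Saturday, Oct 3, 2020 (Oct 5, Oct 6, Oct 7, Oct 8, Oct 9, Oct 12, Oct 13, Oct 14, Oct 15, Oct 16, skipping weekends) reaches Friday, Oct 16, 2020.
Adding 30 calendar days to Oct 16, 2020 gives Nov 15, 2020, which is the date termination becomes effective.

Nov 15, 2020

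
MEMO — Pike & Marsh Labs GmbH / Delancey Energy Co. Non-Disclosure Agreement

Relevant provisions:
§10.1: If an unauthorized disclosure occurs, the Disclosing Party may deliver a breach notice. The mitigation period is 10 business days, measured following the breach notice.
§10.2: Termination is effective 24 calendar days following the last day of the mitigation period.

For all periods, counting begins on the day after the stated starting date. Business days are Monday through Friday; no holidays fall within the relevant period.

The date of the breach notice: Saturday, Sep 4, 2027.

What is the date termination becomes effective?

The last day of the mitigation period: 10 business days after Saturday, Sep 4, 2027, skipping weekends — Sep 6, Sep 7, Sep 8, Sep 9, Sep 10, Sep 13, Sep 14, Sep 15, Sep 16, Sep 17 — lands on Friday, Sep 17, 2027.
Adding 24 calendar days to Sep 17, 2027 gives Oct 11, 2027, which is the date termination becomes effective.

Oct 11, 2027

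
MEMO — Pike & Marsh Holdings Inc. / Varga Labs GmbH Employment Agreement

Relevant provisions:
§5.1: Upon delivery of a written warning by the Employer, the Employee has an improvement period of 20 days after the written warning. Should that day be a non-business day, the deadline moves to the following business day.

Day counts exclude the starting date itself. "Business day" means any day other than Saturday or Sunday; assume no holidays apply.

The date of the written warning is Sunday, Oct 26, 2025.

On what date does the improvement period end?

Adding 20 calendar days to Oct 26, 2025 gives Nov 15, 2025, which is the last day of the improvement period. That falls on a Saturday, so it rolls to the next business day, Monday, Nov 17, 2025.

Nov 17, 2025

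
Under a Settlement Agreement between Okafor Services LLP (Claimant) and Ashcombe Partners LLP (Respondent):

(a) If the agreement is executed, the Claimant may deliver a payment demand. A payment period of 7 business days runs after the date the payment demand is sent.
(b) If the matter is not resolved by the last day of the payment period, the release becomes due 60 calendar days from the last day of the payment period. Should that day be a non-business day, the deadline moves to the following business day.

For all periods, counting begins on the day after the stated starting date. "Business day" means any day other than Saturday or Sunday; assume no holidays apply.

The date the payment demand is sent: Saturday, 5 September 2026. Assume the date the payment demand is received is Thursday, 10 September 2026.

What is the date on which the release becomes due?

From Saturday, 5 September 2026, 7 business days (Sep 7, Sep 8, Sep 9, Sep 10, Sep 11, Sep 14, Sep 15, skipping weekends) brings us to Tuesday, 15 September 2026, which is the last day of the payment period.
The date on which the release becomes due: 15 September 2026 + 60 days = 14 November 2026. That falls on a Saturday, so it rolls to the next business day, Monday, 16 November 2026.

16 November 2026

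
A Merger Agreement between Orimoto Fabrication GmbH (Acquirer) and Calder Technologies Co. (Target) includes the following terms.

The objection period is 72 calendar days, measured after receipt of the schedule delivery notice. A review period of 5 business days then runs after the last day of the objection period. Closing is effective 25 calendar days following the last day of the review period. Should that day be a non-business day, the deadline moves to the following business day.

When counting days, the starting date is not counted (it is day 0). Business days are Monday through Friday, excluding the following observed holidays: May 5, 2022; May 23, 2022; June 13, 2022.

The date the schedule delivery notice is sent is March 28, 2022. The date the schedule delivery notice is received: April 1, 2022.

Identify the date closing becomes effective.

Adding 72 calendar days to April 1, 2022 gives June 12, 2022, which is the last day of the objection period.
The last day of the review period: counting 5 business days from Sunday, June 12, 2022 (Jun 14, Jun 15, Jun 16, Jun 17, Jun 20, skipping weekends and the listed holiday on Jun 13) reaches Monday, June 20, 2022.
The date closing becomes effective: June 20, 2022 + 25 days = July 15, 2022. July 15, 2022 is a Friday and is not a listed holiday, so no roll-forward applies.

July 15, 2022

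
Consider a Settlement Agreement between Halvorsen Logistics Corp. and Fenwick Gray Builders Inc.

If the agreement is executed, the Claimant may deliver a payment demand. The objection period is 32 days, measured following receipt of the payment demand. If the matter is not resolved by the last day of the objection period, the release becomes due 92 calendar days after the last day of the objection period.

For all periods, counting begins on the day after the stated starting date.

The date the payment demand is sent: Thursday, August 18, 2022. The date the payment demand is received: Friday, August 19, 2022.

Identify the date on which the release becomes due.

The last day of the objection period: August 19, 2022 + 32 days = September 20, 2022.
The date on which the release becomes due: September 20, 2022 + 92 days = December 21, 2022.

December 21, 2022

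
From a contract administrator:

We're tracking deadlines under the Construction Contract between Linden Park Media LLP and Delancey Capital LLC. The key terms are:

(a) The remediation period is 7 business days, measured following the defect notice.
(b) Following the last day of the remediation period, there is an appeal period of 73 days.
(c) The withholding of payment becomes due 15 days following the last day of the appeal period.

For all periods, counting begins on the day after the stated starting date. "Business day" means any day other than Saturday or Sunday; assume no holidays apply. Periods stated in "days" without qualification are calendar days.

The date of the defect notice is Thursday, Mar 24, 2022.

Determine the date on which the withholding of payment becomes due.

From Thursday, Mar 24, 2022, 7 business days (Mar 25, Mar 28, Mar 29, Mar 30, Mar 31, Apr 1, Apr 4, skipping weekends) brings us to Monday, Apr 4, 2022, which is the last day of the remediation period.
The last day of the appeal period: 73 calendar days after Apr 4, 2022 is Jun 16, 2022.
The date on which the withholding of payment becomes due: Jun 16, 2022 + 15 days = Jul 1, 2022.

Jul 1, 2022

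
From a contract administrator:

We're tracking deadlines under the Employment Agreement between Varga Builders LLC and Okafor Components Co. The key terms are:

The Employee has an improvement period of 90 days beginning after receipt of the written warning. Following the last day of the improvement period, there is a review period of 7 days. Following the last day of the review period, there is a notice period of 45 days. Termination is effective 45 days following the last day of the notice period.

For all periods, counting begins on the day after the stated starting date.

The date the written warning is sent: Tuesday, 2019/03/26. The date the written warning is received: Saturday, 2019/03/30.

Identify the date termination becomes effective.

2019/10/03

The last day of the improvement period: 90 calendar days after 2019/03/30 is 2019/06/28.
Adding 7 calendar days to 2019/06/28 gives 2019/07/05, which is the last day of the review period.
Adding 45 calendar days to 2019/07/05 gives 2019/08/19, which is the last day of the notice period.
Adding 45 calendar days to 2019/08/19 gives 2019/10/03, which is the date termination becomes effective.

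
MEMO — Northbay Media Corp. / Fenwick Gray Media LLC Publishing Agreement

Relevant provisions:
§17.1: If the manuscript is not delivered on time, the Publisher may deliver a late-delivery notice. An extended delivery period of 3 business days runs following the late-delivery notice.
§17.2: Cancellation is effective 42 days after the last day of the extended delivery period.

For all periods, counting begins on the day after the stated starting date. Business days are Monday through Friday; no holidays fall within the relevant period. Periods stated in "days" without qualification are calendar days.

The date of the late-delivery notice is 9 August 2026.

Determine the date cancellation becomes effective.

23 September 2026

The last day of the extended delivery period: 3 business days after Sunday, 9 August 2026, skipping weekends — Aug 10, Aug 11, Aug 12 — lands on Wednesday, 12 August 2026.
The date cancellation becomes effective: 42 calendar days after 12 August 2026 is 23 September 2026.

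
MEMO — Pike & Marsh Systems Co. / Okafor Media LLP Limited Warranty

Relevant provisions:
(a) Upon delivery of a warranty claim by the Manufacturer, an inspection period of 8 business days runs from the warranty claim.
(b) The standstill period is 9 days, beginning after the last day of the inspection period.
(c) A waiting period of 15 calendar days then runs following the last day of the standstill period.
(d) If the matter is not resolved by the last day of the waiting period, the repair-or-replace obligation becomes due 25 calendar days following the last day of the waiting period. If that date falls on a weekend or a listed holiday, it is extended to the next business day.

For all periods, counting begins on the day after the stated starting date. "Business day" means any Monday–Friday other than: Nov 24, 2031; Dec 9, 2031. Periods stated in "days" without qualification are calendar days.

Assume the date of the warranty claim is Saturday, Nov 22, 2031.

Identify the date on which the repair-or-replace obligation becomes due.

The last day of the inspection period: counting 8 business days from Saturday, Nov 22, 2031 (Nov 25, Nov 26, Nov 27, Nov 28, Dec 1, Dec 2, Dec 3, Dec 4, skipping weekends and the listed holiday on Nov 24) reaches Thursday, Dec 4, 2031.
Adding 9 calendar days to Dec 4, 2031 gives Dec 13, 2031, which is the last day of the standstill period.
Adding 15 calendar days to Dec 13, 2031 gives Dec 28, 2031, which is the last day of the waiting period.
The date on which the repair-or-replace obligation becomes due: Dec 28, 2031 + 25 days = Jan 22, 2032. Jan 22, 2032 is a Thursday and is not a listed holiday, so no roll-forward applies.

Jan 22, 2032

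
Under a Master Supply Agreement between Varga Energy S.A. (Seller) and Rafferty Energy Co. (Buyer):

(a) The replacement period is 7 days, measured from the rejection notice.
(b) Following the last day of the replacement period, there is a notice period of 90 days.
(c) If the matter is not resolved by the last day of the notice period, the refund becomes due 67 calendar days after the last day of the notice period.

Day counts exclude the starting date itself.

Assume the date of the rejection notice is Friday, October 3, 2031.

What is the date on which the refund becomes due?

March 15, 2032

Adding 7 calendar days to October 3, 2031 gives October 10, 2031, which is the last day of the replacement period.
The last day of the notice period: October 10, 2031 + 90 days = January 8, 2032.
The date on which the refund becomes due: January 8, 2032 + 67 days = March 15, 2032.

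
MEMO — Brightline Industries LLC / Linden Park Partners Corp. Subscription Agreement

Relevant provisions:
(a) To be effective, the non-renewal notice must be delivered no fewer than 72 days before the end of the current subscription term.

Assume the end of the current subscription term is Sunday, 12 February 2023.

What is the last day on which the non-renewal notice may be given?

2 December 2022

12 February 2023 minus 72 days is 2 December 2022.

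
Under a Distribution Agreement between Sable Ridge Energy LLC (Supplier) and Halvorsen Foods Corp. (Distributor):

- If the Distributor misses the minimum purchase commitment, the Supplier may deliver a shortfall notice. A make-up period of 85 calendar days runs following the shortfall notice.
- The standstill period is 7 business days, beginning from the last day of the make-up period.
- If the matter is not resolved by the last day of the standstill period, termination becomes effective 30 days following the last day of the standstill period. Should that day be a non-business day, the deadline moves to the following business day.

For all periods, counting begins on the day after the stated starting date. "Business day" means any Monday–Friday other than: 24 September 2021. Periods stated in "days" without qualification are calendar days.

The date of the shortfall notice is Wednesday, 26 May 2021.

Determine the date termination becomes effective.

29 September 2021

Adding 85 calendar days to 26 May 2021 gives 19 August 2021, which is the last day of the make-up period.
From Thursday, 19 August 2021, 7 business days (Aug 20, Aug 23, Aug 24, Aug 25, Aug 26, Aug 27, Aug 30, skipping weekends) brings us to Monday, 30 August 2021, which is the last day of the standstill period.
Adding 30 calendar days to 30 August 2021 gives 29 September 2021, which is the date termination becomes effective. 29 September 2021 is a Wednesday and is not a listed holiday, so no roll-forward applies.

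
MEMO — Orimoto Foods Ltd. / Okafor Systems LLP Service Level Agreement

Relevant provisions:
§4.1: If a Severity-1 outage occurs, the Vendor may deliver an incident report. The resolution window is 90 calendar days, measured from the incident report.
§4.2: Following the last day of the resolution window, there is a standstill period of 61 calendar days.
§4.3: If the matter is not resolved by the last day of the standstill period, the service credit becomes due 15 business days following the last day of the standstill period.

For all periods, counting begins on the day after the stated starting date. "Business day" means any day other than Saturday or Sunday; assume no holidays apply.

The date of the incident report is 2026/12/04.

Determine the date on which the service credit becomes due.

2027/05/25

Adding 90 calendar days to 2026/12/04 gives 2027/03/04, which is the last day of the resolution window.
Adding 61 calendar days to 2027/03/04 gives 2027/05/04, which is the last day of the standstill period.
The date on which the service credit becomes due: counting 15 business days from Tuesday, 2027/05/04 (May 5, May 6, May 7, May 10, …, May 21, May 24, May 25, skipping weekends) reaches Tuesday, 2027/05/25.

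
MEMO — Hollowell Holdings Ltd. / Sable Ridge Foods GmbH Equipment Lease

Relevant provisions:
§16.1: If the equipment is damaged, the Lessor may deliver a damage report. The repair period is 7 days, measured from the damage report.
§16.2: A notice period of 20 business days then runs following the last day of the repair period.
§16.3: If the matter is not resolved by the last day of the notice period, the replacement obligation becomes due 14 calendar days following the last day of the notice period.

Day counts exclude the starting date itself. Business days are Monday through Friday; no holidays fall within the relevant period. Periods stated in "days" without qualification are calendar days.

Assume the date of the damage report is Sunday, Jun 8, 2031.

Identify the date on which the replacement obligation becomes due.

Jul 25, 2031

Adding 7 calendar days to Jun 8, 2031 gives Jun 15, 2031, which is the last day of the repair period.
The last day of the notice period: counting 20 business days from Sunday, Jun 15, 2031 (Jun 16, Jun 17, Jun 18, Jun 19, …, Jul 9, Jul 10, Jul 11, skipping weekends) reaches Friday, Jul 11, 2031.
The date on which the replacement obligation becomes due: 14 calendar days after Jul 11, 2031 is Jul 25, 2031.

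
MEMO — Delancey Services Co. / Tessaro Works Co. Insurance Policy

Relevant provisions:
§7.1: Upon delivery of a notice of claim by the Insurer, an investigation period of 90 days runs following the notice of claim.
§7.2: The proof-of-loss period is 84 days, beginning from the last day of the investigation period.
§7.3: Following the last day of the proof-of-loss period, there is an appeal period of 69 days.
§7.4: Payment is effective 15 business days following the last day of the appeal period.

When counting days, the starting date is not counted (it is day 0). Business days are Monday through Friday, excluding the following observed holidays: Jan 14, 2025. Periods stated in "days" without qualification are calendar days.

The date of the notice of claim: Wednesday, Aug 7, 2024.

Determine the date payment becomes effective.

The last day of the investigation period: 90 calendar days after Aug 7, 2024 is Nov 5, 2024.
The last day of the proof-of-loss period: 84 calendar days after Nov 5, 2024 is Jan 28, 2025.
The last day of the appeal period: Jan 28, 2025 + 69 days = Apr 7, 2025.
The date payment becomes effective: 15 business days after Monday, Apr 7, 2025, skipping weekends — Apr 8, Apr 9, Apr 10, Apr 11, …, Apr 24, Apr 25, Apr 28 — lands on Monday, Apr 28, 2025.

Apr 28, 2025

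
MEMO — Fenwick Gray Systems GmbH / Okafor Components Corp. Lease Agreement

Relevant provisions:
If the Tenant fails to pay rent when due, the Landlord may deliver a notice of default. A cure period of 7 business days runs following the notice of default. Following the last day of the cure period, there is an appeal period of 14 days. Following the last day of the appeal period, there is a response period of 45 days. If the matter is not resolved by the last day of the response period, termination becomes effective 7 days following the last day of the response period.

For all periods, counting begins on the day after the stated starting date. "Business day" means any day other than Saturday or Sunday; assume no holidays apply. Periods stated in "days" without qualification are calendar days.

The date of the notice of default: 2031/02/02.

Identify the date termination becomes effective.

The last day of the cure period: 7 business days after Sunday, 2031/02/02, skipping weekends — Feb 3, Feb 4, Feb 5, Feb 6, Feb 7, Feb 10, Feb 11 — lands on Tuesday, 2031/02/11.
The last day of the appeal period: 2031/02/11 + 14 days = 2031/02/25.
Adding 45 calendar days to 2031/02/25 gives 2031/04/11, which is the last day of the response period.
The date termination becomes effective: 2031/04/11 + 7 days = 2031/04/18.

2031/04/18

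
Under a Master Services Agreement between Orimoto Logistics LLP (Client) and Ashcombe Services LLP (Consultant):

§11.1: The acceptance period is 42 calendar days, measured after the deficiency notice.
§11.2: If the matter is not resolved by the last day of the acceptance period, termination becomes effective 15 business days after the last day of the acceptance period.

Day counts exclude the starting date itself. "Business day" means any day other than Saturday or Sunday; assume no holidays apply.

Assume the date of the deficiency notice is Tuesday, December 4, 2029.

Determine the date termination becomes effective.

February 5, 2030

The last day of the acceptance period: December 4, 2029 + 42 days = January 15, 2030.
The date termination becomes effective: counting 15 business days from Tuesday, January 15, 2030 (Jan 16, Jan 17, Jan 18, Jan 21, …, Feb 1, Feb 4, Feb 5, skipping weekends) reaches Tuesday, February 5, 2030.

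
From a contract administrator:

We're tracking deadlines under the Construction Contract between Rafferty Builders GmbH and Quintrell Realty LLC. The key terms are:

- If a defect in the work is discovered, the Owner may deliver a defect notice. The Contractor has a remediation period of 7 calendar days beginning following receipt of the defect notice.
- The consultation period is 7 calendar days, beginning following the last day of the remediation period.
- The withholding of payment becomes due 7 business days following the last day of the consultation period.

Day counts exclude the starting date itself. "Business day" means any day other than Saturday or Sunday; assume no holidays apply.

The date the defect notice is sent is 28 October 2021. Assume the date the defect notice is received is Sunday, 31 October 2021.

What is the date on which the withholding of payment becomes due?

23 November 2021

The last day of the remediation period: 7 calendar days after 31 October 2021 is 7 November 2021.
The last day of the consultation period: 7 calendar days after 7 November 2021 is 14 November 2021.
The date on which the withholding of payment becomes due: 7 business days after Sunday, 14 November 2021, skipping weekends — Nov 15, Nov 16, Nov 17, Nov 18, Nov 19, Nov 22, Nov 23 — lands on Tuesday, 23 November 2021.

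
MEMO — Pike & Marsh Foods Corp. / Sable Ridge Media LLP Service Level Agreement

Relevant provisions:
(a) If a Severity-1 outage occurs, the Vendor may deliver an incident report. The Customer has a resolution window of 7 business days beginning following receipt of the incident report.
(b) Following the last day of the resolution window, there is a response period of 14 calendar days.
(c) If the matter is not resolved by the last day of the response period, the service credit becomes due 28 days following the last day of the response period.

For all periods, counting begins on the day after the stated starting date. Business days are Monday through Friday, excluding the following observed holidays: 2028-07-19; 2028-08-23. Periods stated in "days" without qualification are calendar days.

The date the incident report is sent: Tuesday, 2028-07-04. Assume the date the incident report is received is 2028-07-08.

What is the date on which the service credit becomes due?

2028-08-29

The last day of the resolution window: counting 7 business days from Saturday, 2028-07-08 (Jul 10, Jul 11, Jul 12, Jul 13, Jul 14, Jul 17, Jul 18, skipping weekends) reaches Tuesday, 2028-07-18.
Adding 14 calendar days to 2028-07-18 gives 2028-08-01, which is the last day of the response period.
The date on which the service credit becomes due: 28 calendar days after 2028-08-01 is 2028-08-29.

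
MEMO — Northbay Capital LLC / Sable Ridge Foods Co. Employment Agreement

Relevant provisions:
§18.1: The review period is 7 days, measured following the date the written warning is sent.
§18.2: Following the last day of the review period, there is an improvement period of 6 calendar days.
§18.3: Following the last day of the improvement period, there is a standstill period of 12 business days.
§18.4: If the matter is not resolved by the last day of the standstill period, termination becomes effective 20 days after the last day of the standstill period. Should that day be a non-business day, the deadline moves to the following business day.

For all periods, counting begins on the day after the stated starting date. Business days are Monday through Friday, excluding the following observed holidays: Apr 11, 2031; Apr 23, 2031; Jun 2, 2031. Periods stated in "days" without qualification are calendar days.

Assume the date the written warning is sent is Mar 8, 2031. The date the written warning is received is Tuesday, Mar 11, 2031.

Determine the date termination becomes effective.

Apr 28, 2031

The last day of the review period: Mar 8, 2031 + 7 days = Mar 15, 2031.
Adding 6 calendar days to Mar 15, 2031 gives Mar 21, 2031, which is the last day of the improvement period.
The last day of the standstill period: counting 12 business days from Friday, Mar 21, 2031 (Mar 24, Mar 25, Mar 26, Mar 27, …, Apr 4, Apr 7, Apr 8, skipping weekends) reaches Tuesday, Apr 8, 2031.
The date termination becomes effective: Apr 8, 2031 + 20 days = Apr 28, 2031. Apr 28, 2031 is a Monday and is not a listed holiday, so no roll-forward applies.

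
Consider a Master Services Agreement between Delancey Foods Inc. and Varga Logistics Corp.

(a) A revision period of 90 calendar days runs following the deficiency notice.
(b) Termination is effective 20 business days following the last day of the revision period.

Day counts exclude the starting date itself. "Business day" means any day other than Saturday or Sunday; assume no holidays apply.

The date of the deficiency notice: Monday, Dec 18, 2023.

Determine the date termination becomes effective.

Apr 12, 2024

The last day of the revision period: 90 calendar days after Dec 18, 2023 is Mar 17, 2024.
The date termination becomes effective: 20 business days after Sunday, Mar 17, 2024, skipping weekends — Mar 18, Mar 19, Mar 20, Mar 21, …, Apr 10, Apr 11, Apr 12 — lands on Friday, Apr 12, 2024.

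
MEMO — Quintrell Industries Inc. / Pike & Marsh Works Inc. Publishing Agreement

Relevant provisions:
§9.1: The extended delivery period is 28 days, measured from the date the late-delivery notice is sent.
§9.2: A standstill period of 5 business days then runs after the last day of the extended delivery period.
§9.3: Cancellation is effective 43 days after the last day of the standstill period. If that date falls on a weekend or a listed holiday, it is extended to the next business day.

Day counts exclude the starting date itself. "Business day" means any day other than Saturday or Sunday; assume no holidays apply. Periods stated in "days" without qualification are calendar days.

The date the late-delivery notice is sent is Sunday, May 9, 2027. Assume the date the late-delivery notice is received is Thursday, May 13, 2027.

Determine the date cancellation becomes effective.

July 26, 2027

The last day of the extended delivery period: 28 calendar days after May 9, 2027 is June 6, 2027.
From Sunday, June 6, 2027, 5 business days (Jun 7, Jun 8, Jun 9, Jun 10, Jun 11, skipping weekends) brings us to Friday, June 11, 2027, which is the last day of the standstill period.
Adding 43 calendar days to June 11, 2027 gives July 24, 2027, which is the date cancellation becomes effective. That falls on a Saturday, so it rolls to the next business day, Monday, July 26, 2027.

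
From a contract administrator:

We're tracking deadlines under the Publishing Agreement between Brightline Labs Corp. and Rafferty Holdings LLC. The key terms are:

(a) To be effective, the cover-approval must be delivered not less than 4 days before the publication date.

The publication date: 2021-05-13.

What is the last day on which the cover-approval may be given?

2021-05-09

Counting back 4 calendar days from 2021-05-13 gives 2021-05-09.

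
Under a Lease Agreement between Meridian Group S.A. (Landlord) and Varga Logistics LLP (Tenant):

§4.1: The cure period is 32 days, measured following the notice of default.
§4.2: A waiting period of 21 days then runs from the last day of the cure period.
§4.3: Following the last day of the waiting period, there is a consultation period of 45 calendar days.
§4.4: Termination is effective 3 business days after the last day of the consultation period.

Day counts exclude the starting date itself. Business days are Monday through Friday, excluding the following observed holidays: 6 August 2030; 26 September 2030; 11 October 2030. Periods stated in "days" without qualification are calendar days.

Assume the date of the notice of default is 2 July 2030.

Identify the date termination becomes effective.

The last day of the cure period: 32 calendar days after 2 July 2030 is 3 August 2030.
Adding 21 calendar days to 3 August 2030 gives 24 August 2030, which is the last day of the waiting period.
Adding 45 calendar days to 24 August 2030 gives 8 October 2030, which is the last day of the consultation period.
The date termination becomes effective: 3 business days after Tuesday, 8 October 2030, skipping weekends and the listed holiday on Oct 11 — Oct 9, Oct 10, Oct 14 — lands on Monday, 14 October 2030.

14 October 2030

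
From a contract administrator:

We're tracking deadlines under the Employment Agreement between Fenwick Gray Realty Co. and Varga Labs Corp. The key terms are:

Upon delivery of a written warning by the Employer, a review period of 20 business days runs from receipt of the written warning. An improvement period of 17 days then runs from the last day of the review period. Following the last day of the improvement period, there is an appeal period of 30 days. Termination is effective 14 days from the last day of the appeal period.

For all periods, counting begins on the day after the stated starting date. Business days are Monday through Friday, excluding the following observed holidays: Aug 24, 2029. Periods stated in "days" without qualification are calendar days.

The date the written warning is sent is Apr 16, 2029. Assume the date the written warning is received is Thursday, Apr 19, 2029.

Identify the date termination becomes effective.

Jul 17, 2029

The last day of the review period: 20 business days after Thursday, Apr 19, 2029, skipping weekends — Apr 20, Apr 23, Apr 24, Apr 25, …, May 15, May 16, May 17 — lands on Thursday, May 17, 2029.
The last day of the improvement period: May 17, 2029 + 17 days = Jun 3, 2029.
Adding 30 calendar days to Jun 3, 2029 gives Jul 3, 2029, which is the last day of the appeal period.
Adding 14 calendar days to Jul 3, 2029 gives Jul 17, 2029, which is the date termination becomes effective.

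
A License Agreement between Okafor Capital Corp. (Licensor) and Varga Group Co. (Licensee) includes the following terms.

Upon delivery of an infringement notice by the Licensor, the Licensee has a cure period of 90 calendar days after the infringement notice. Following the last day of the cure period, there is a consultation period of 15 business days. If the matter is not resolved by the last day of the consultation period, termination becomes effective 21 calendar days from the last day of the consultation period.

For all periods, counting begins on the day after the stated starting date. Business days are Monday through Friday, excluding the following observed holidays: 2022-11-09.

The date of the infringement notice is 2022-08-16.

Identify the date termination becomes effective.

2022-12-26

Adding 90 calendar days to 2022-08-16 gives 2022-11-14, which is the last day of the cure period.
From Monday, 2022-11-14, 15 business days (Nov 15, Nov 16, Nov 17, Nov 18, …, Dec 1, Dec 2, Dec 5, skipping weekends) brings us to Monday, 2022-12-05, which is the last day of the consultation period.
The date termination becomes effective: 21 calendar days after 2022-12-05 is 2022-12-26.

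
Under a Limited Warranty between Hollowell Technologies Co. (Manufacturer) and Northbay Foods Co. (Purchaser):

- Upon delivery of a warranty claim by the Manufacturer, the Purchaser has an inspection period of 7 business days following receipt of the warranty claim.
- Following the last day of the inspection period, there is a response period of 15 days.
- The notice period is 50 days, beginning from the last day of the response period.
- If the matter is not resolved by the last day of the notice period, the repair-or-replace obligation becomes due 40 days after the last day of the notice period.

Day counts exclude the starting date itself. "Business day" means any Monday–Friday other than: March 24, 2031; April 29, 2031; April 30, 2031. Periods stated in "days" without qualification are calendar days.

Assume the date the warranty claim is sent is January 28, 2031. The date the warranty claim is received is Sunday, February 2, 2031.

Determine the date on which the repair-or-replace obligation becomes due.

The last day of the inspection period: 7 business days after Sunday, February 2, 2031, skipping weekends — Feb 3, Feb 4, Feb 5, Feb 6, Feb 7, Feb 10, Feb 11 — lands on Tuesday, February 11, 2031.
The last day of the response period: 15 calendar days after February 11, 2031 is February 26, 2031.
The last day of the notice period: February 26, 2031 + 50 days = April 17, 2031.
The date on which the repair-or-replace obligation becomes due: April 17, 2031 + 40 days = May 27, 2031.

May 27, 2031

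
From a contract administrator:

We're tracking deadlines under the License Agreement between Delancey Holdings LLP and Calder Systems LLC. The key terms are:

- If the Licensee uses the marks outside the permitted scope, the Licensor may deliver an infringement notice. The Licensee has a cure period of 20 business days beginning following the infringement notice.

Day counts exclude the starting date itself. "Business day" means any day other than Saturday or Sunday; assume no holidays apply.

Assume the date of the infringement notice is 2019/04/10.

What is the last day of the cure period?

2019/05/08

The last day of the cure period: counting 20 business days from Wednesday, 2019/04/10 (Apr 11, Apr 12, Apr 15, Apr 16, …, May 6, May 7, May 8, skipping weekends) reaches Wednesday, 2019/05/08.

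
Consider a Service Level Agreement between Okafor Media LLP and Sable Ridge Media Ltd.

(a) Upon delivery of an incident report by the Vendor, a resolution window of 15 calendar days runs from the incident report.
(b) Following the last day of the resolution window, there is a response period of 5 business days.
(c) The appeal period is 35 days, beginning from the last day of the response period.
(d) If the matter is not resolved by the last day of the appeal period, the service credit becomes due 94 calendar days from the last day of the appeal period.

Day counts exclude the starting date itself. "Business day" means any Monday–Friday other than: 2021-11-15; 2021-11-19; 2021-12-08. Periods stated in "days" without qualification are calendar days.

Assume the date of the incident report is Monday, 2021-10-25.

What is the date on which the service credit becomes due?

The last day of the resolution window: 2021-10-25 + 15 days = 2021-11-09.
The last day of the response period: counting 5 business days from Tuesday, 2021-11-09 (Nov 10, Nov 11, Nov 12, Nov 16, Nov 17, skipping weekends and the listed holiday on Nov 15) reaches Wednesday, 2021-11-17.
Adding 35 calendar days to 2021-11-17 gives 2021-12-22, which is the last day of the appeal period.
The date on which the service credit becomes due: 2021-12-22 + 94 days = 2022-03-26.

2022-03-26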